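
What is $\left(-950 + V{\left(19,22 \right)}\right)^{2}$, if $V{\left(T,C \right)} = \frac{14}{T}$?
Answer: $\frac{325297296}{361} \approx 9.011 \cdot 10^{5}$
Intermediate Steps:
$\left(-950 + V{\left(19,22 \right)}\right)^{2} = \left(-950 + \frac{14}{19}\right)^{2} = \left(- \frac{18036}{19}\right)^{2} = \frac{325297296}{361}$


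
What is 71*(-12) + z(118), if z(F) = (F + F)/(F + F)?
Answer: -851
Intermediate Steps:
z(F) = 1 (z(F) = (2*F)/((2*F)) = (2*F)*(1/(2*F)) = 1)
71*(-12) + z(118) = 71*(-12) + 1 = -852 + 1 = -851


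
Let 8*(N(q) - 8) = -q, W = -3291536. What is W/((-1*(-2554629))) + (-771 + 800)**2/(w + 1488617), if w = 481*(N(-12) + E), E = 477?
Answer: -11335857643414/8801327898363 ≈ -1.2880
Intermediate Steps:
N(q) = 8 - q/8 (N(q) = 8 + (-q)/8 = 8 - q/8)
w = 468013/2 (w = 481*((8 - 1/8*(-12)) + 477) = 481*((8 + 3/2) + 477) = 481*(19/2 + 477) = 481*(973/2) = 468013/2 ≈ 2.3401e+5)
W/((-1*(-2554629))) + (-771 + 800)**2/(w + 1488617) = -3291536/((-1*(-2554629))) + (-771 + 800)**2/(468013/2 + 1488617) = -3291536/2554629 + 29**2/(3445247/2) = -3291536*1/2554629 + 841*(2/3445247) = -3291536/2554629 + 1682/3445247 = -11335857643414/8801327898363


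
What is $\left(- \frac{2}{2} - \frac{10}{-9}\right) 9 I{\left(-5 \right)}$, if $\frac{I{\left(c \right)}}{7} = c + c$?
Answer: $-70$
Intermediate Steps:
$I{\left(c \right)} = 14 c$ ($I{\left(c \right)} = 7 \left(c + c\right) = 7 \cdot 2 c = 14 c$)
$\left(- \frac{2}{2} - \frac{10}{-9}\right) 9 I{\left(-5 \right)} = \left(- \frac{2}{2} - \frac{10}{-9}\right) 9 \cdot 14 \left(-5\right) = \left(\left(-2\right) \frac{1}{2} - - \frac{10}{9}\right) 9 \left(-70\right) = \left(-1 + \frac{10}{9}\right) 9 \left(-70\right) = \frac{1}{9} \cdot 9 \left(-70\right) = 1 \left(-70\right) = -70$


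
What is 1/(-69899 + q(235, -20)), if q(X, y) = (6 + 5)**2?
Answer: -1/69778 ≈ -1.4331e-5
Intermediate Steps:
q(X, y) = 121 (q(X, y) = 11**2 = 121)
1/(-69899 + q(235, -20)) = 1/(-69899 + 121) = 1/(-69778) = -1/69778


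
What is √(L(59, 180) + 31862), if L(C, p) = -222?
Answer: 2*√7910 ≈ 177.88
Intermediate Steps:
√(L(59, 180) + 31862) = √(-222 + 31862) = √31640 = 2*√7910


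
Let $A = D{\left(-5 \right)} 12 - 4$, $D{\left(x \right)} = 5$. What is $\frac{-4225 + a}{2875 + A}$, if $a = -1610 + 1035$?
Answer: $- \frac{1600}{977} \approx -1.6377$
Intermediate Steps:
$a = -575$
$A = 56$ ($A = 5 \cdot 12 - 4 = 60 - 4 = 56$)
$\frac{-4225 + a}{2875 + A} = \frac{-4225 - 575}{2875 + 56} = - \frac{4800}{2931} = \left(-4800\right) \frac{1}{2931} = - \frac{1600}{977}$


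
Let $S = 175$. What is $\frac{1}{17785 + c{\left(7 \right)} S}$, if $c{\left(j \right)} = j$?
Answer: $\frac{1}{19010} \approx 5.2604 \cdot 10^{-5}$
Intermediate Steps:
$\frac{1}{17785 + c{\left(7 \right)} S} = \frac{1}{17785 + 7 \cdot 175} = \frac{1}{17785 + 1225} = \frac{1}{19010}$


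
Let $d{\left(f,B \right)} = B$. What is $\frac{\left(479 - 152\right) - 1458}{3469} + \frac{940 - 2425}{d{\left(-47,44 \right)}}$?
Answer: $- \frac{472839}{13876} \approx -34.076$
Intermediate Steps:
$\frac{\left(479 - 152\right) - 1458}{3469} + \frac{940 - 2425}{d{\left(-47,44 \right)}} = \frac{\left(479 - 152\right) - 1458}{3469} + \frac{940 - 2425}{44} = \left(327 - 1458\right) \frac{1}{3469} + \left(940 - 2425\right) \frac{1}{44} = \left(-1131\right) \frac{1}{3469} - \frac{135}{4} = - \frac{1131}{3469} - \frac{135}{4} = - \frac{472839}{13876}$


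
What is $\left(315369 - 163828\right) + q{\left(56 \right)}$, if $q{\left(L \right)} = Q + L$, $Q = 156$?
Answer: $151753$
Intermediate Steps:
$q{\left(L \right)} = 156 + L$
$\left(315369 - 163828\right) + q{\left(56 \right)} = \left(315369 - 163828\right) + \left(156 + 56\right) = 151541 + 212 = 151753$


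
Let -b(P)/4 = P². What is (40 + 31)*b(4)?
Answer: -4544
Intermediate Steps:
b(P) = -4*P²
(40 + 31)*b(4) = (40 + 31)*(-4*4²) = 71*(-4*16) = 71*(-64) = -4544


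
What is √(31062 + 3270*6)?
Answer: √50682 ≈ 225.13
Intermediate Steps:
√(31062 + 3270*6) = √(31062 + 19620) = √50682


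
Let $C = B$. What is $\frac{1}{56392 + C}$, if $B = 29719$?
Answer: $\frac{1}{86111} \approx 1.1613 \cdot 10^{-5}$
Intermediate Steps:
$C = 29719$
$\frac{1}{56392 + C} = \frac{1}{56392 + 29719} = \frac{1}{86111}$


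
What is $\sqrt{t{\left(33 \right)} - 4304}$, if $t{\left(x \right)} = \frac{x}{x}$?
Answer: $i \sqrt{4303} \approx 65.597 i$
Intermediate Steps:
$t{\left(x \right)} = 1$
$\sqrt{t{\left(33 \right)} - 4304} = \sqrt{1 - 4304} = \sqrt{-4303} = i \sqrt{4303}$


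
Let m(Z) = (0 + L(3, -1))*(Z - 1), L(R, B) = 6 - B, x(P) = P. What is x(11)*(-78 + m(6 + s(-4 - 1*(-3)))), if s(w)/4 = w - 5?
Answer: -2321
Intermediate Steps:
s(w) = -20 + 4*w (s(w) = 4*(w - 5) = 4*(-5 + w) = -20 + 4*w)
m(Z) = -7 + 7*Z (m(Z) = (0 + (6 - 1*(-1)))*(Z - 1) = (0 + (6 + 1))*(-1 + Z) = (0 + 7)*(-1 + Z) = 7*(-1 + Z) = -7 + 7*Z)
x(11)*(-78 + m(6 + s(-4 - 1*(-3)))) = 11*(-78 + (-7 + 7*(6 + (-20 + 4*(-4 - 1*(-3)))))) = 11*(-78 + (-7 + 7*(6 + (-20 + 4*(-4 + 3))))) = 11*(-78 + (-7 + 7*(6 + (-20 + 4*(-1))))) = 11*(-78 + (-7 + 7*(6 + (-20 - 4)))) = 11*(-78 + (-7 + 7*(6 - 24))) = 11*(-78 + (-7 + 7*(-18))) = 11*(-78 + (-7 - 126)) = 11*(-78 - 133) = 11*(-211) = -2321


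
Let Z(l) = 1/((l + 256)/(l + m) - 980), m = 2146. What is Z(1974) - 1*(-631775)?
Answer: 254944587763/403537 ≈ 6.3178e+5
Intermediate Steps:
Z(l) = 1/(-980 + (256 + l)/(2146 + l)) (Z(l) = 1/((l + 256)/(l + 2146) - 980) = 1/((256 + l)/(2146 + l) - 980) = 1/(-980 + (256 + l)/(2146 + l)))
Z(1974) - 1*(-631775) = (-2146 - 1*1974)/(2102824 + 979*1974) - 1*(-631775) = (-2146 - 1974)/(2102824 + 1932546) + 631775 = -4120/4035370 + 631775 = (1/4035370)*(-4120) + 631775 = -412/403537 + 631775 = 254944587763/403537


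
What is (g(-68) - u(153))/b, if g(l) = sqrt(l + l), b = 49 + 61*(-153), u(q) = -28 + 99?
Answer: 71/9284 - I*sqrt(34)/4642 ≈ 0.0076476 - 0.0012561*I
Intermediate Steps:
u(q) = 71
b = -9284 (b = 49 - 9333 = -9284)
g(l) = sqrt(2)*sqrt(l) (g(l) = sqrt(2*l) = sqrt(2)*sqrt(l))
(g(-68) - u(153))/b = (sqrt(2)*sqrt(-68) - 1*71)/(-9284) = (sqrt(2)*(2*I*sqrt(17)) - 71)*(-1/9284) = (2*I*sqrt(34) - 71)*(-1/9284) = (-71 + 2*I*sqrt(34))*(-1/9284) = 71/9284 - I*sqrt(34)/4642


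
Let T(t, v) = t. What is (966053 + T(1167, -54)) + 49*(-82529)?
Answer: -3076701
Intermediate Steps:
(966053 + T(1167, -54)) + 49*(-82529) = (966053 + 1167) + 49*(-82529) = 967220 - 4043921 = -3076701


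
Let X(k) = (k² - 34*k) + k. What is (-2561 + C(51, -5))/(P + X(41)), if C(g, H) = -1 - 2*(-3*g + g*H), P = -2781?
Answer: 1746/2453 ≈ 0.71178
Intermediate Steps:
X(k) = k² - 33*k
C(g, H) = -1 + 6*g - 2*H*g (C(g, H) = -1 - 2*(-3*g + H*g) = -1 + (6*g - 2*H*g) = -1 + 6*g - 2*H*g)
(-2561 + C(51, -5))/(P + X(41)) = (-2561 + (-1 + 6*51 - 2*(-5)*51))/(-2781 + 41*(-33 + 41)) = (-2561 + (-1 + 306 + 510))/(-2781 + 41*8) = (-2561 + 815)/(-2781 + 328) = -1746/(-2453) = -1746*(-1/2453) = 1746/2453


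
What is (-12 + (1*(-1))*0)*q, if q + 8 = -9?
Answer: 204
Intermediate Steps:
q = -17 (q = -8 - 9 = -17)
(-12 + (1*(-1))*0)*q = (-12 + (1*(-1))*0)*(-17) = (-12 - 1*0)*(-17) = (-12 + 0)*(-17) = -12*(-17) = 204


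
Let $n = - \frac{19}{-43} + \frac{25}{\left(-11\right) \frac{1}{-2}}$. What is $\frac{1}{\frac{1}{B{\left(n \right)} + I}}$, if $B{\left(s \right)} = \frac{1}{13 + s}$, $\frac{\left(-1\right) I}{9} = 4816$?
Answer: $- \frac{368770279}{8508} \approx -43344.0$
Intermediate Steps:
$n = \frac{2359}{473}$ ($n = \left(-19\right) \left(- \frac{1}{43}\right) + \frac{25}{\left(-11\right) \left(- \frac{1}{2}\right)} = \frac{19}{43} + \frac{25}{\frac{11}{2}} = \frac{19}{43} + 25 \cdot \frac{2}{11} = \frac{19}{43} + \frac{50}{11} = \frac{2359}{473} \approx 4.9873$)
$I = -43344$ ($I = \left(-9\right) 4816 = -43344$)
$\frac{1}{\frac{1}{B{\left(n \right)} + I}} = \frac{1}{\frac{1}{\frac{1}{13 + \frac{2359}{473}} - 43344}} = \frac{1}{\frac{1}{\frac{1}{\frac{8508}{473}} - 43344}} = \frac{1}{\frac{1}{\frac{473}{8508} - 43344}} = \frac{1}{\frac{1}{- \frac{368770279}{8508}}} = \frac{1}{- \frac{8508}{368770279}} = - \frac{368770279}{8508}$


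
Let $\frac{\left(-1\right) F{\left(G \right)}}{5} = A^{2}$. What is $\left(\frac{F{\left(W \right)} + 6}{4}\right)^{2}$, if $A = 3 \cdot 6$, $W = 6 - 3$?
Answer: $\frac{651249}{4} \approx 1.6281 \cdot 10^{5}$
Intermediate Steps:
$W = 3$
$A = 18$
$F{\left(G \right)} = -1620$ ($F{\left(G \right)} = - 5 \cdot 18^{2} = \left(-5\right) 324 = -1620$)
$\left(\frac{F{\left(W \right)} + 6}{4}\right)^{2} = \left(\frac{-1620 + 6}{4}\right)^{2} = \left(\left(-1614\right) \frac{1}{4}\right)^{2} = \left(- \frac{807}{2}\right)^{2} = \frac{651249}{4}$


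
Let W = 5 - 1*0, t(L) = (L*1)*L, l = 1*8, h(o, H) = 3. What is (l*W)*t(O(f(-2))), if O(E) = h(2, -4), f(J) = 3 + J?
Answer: 360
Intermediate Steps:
O(E) = 3
l = 8
t(L) = L² (t(L) = L*L = L²)
W = 5 (W = 5 + 0 = 5)
(l*W)*t(O(f(-2))) = (8*5)*3² = 40*9 = 360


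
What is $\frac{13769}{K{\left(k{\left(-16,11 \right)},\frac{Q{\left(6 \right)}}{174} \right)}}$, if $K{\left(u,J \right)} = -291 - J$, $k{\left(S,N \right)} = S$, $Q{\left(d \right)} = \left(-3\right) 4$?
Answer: $- \frac{399301}{8437} \approx -47.327$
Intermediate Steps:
$Q{\left(d \right)} = -12$
$\frac{13769}{K{\left(k{\left(-16,11 \right)},\frac{Q{\left(6 \right)}}{174} \right)}} = \frac{13769}{-291 - - \frac{12}{174}} = \frac{13769}{-291 - \left(-12\right) \frac{1}{174}} = \frac{13769}{-291 - - \frac{2}{29}} = \frac{13769}{-291 + \frac{2}{29}} = \frac{13769}{- \frac{8437}{29}} = 13769 \left(- \frac{29}{8437}\right) = - \frac{399301}{8437}$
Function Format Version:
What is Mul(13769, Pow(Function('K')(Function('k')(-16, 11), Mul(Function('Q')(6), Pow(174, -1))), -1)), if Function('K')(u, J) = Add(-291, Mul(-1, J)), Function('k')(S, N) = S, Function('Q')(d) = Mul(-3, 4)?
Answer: Rational(-399301, 8437) ≈ -47.327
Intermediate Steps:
Function('Q')(d) = -12
Mul(13769, Pow(Function('K')(Function('k')(-16, 11), Mul(Function('Q')(6), Pow(174, -1))), -1)) = Mul(13769, Pow(Add(-291, Mul(-1, Mul(-12, Pow(174, -1)))), -1)) = Mul(13769, Pow(Add(-291, Mul(-1, Mul(-12, Rational(1, 174)))), -1)) = Mul(13769, Pow(Add(-291, Mul(-1, Rational(-2, 29))), -1)) = Mul(13769, Pow(Add(-291, Rational(2, 29)), -1)) = Mul(13769, Pow(Rational(-8437, 29), -1)) = Mul(13769, Rational(-29, 8437)) = Rational(-399301, 8437)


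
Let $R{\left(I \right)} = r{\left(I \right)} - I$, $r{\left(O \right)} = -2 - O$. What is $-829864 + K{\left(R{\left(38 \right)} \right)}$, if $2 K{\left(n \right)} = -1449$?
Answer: $- \frac{1661177}{2} \approx -8.3059 \cdot 10^{5}$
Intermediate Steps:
$R{\left(I \right)} = -2 - 2 I$ ($R{\left(I \right)} = \left(-2 - I\right) - I = -2 - 2 I$)
$K{\left(n \right)} = - \frac{1449}{2}$ ($K{\left(n \right)} = \frac{1}{2} \left(-1449\right) = - \frac{1449}{2}$)
$-829864 + K{\left(R{\left(38 \right)} \right)} = -829864 - \frac{1449}{2} = - \frac{1661177}{2}$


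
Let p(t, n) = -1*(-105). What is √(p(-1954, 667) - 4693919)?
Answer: I*√4693814 ≈ 2166.5*I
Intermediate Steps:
p(t, n) = 105
√(p(-1954, 667) - 4693919) = √(105 - 4693919) = √(-4693814) = I*√4693814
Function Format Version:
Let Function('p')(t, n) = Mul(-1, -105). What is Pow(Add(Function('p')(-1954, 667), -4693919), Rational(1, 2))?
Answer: Mul(I, Pow(4693814, Rational(1, 2))) ≈ Mul(2166.5, I)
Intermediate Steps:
Function('p')(t, n) = 105
Pow(Add(Function('p')(-1954, 667), -4693919), Rational(1, 2)) = Pow(Add(105, -4693919), Rational(1, 2)) = Pow(-4693814, Rational(1, 2)) = Mul(I, Pow(4693814, Rational(1, 2)))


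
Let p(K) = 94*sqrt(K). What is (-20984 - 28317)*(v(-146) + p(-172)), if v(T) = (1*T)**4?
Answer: -22400986872656 - 9268588*I*sqrt(43) ≈ -2.2401e+13 - 6.0778e+7*I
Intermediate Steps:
v(T) = T**4
(-20984 - 28317)*(v(-146) + p(-172)) = (-20984 - 28317)*((-146)**4 + 94*sqrt(-172)) = -49301*(454371856 + 94*(2*I*sqrt(43))) = -49301*(454371856 + 188*I*sqrt(43)) = -22400986872656 - 9268588*I*sqrt(43)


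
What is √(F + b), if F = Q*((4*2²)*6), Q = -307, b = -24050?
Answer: I*√53522 ≈ 231.35*I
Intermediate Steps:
F = -29472 (F = -307*4*2²*6 = -307*4*4*6 = -4912*6 = -307*96 = -29472)
√(F + b) = √(-29472 - 24050) = √(-53522) = I*√53522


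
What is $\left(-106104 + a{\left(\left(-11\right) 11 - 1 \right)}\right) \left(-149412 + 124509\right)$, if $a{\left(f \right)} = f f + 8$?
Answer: $2271452436$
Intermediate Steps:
$a{\left(f \right)} = 8 + f^{2}$ ($a{\left(f \right)} = f^{2} + 8 = 8 + f^{2}$)
$\left(-106104 + a{\left(\left(-11\right) 11 - 1 \right)}\right) \left(-149412 + 124509\right) = \left(-106104 + \left(8 + \left(\left(-11\right) 11 - 1\right)^{2}\right)\right) \left(-149412 + 124509\right) = \left(-106104 + \left(8 + \left(-121 - 1\right)^{2}\right)\right) \left(-24903\right) = \left(-106104 + \left(8 + \left(-122\right)^{2}\right)\right) \left(-24903\right) = \left(-106104 + \left(8 + 14884\right)\right) \left(-24903\right) = \left(-106104 + 14892\right) \left(-24903\right) = \left(-91212\right) \left(-24903\right) = 2271452436$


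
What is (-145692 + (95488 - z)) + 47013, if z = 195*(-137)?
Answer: 23524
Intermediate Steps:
z = -26715
(-145692 + (95488 - z)) + 47013 = (-145692 + (95488 - 1*(-26715))) + 47013 = (-145692 + (95488 + 26715)) + 47013 = (-145692 + 122203) + 47013 = -23489 + 47013 = 23524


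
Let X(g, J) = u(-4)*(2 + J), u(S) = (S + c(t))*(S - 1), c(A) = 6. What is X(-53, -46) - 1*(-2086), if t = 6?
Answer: 2526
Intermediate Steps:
u(S) = (-1 + S)*(6 + S) (u(S) = (S + 6)*(S - 1) = (6 + S)*(-1 + S) = (-1 + S)*(6 + S))
X(g, J) = -20 - 10*J (X(g, J) = (-6 + (-4)² + 5*(-4))*(2 + J) = (-6 + 16 - 20)*(2 + J) = -10*(2 + J) = -20 - 10*J)
X(-53, -46) - 1*(-2086) = (-20 - 10*(-46)) - 1*(-2086) = (-20 + 460) + 2086 = 440 + 2086 = 2526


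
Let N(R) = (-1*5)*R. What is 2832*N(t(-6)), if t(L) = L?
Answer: 84960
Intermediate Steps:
N(R) = -5*R
2832*N(t(-6)) = 2832*(-5*(-6)) = 2832*30 = 84960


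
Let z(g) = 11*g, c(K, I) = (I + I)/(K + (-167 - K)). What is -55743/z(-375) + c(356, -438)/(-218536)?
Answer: 169530475993/12545332250 ≈ 13.513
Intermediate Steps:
c(K, I) = -2*I/167 (c(K, I) = (2*I)/(-167) = (2*I)*(-1/167) = -2*I/167)
-55743/z(-375) + c(356, -438)/(-218536) = -55743/(11*(-375)) - 2/167*(-438)/(-218536) = -55743/(-4125) + (876/167)*(-1/218536) = -55743*(-1/4125) - 219/9123878 = 18581/1375 - 219/9123878 = 169530475993/12545332250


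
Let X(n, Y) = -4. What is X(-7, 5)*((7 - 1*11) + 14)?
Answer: -40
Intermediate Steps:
X(-7, 5)*((7 - 1*11) + 14) = -4*((7 - 1*11) + 14) = -4*((7 - 11) + 14) = -4*(-4 + 14) = -4*10 = -40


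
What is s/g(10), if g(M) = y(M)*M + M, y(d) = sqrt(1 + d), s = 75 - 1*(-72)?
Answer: -147/100 + 147*sqrt(11)/100 ≈ 3.4054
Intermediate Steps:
s = 147 (s = 75 + 72 = 147)
g(M) = M + M*sqrt(1 + M) (g(M) = sqrt(1 + M)*M + M = M*sqrt(1 + M) + M = M + M*sqrt(1 + M))
s/g(10) = 147/((10*(1 + sqrt(1 + 10)))) = 147/((10*(1 + sqrt(11)))) = 147/(10 + 10*sqrt(11))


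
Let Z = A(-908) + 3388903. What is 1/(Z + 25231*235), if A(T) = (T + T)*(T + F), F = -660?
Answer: 1/12165676 ≈ 8.2198e-8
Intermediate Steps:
A(T) = 2*T*(-660 + T) (A(T) = (T + T)*(T - 660) = (2*T)*(-660 + T) = 2*T*(-660 + T))
Z = 6236391 (Z = 2*(-908)*(-660 - 908) + 3388903 = 2*(-908)*(-1568) + 3388903 = 2847488 + 3388903 = 6236391)
1/(Z + 25231*235) = 1/(6236391 + 25231*235) = 1/(6236391 + 5929285) = 1/12165676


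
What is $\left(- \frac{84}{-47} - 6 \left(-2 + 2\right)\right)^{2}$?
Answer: $\frac{7056}{2209} \approx 3.1942$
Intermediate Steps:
$\left(- \frac{84}{-47} - 6 \left(-2 + 2\right)\right)^{2} = \left(\left(-84\right) \left(- \frac{1}{47}\right) - 0\right)^{2} = \left(\frac{84}{47} + 0\right)^{2} = \left(\frac{84}{47}\right)^{2} = \frac{7056}{2209}$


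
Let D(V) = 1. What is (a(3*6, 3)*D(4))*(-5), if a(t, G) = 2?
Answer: -10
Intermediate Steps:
(a(3*6, 3)*D(4))*(-5) = (2*1)*(-5) = 2*(-5) = -10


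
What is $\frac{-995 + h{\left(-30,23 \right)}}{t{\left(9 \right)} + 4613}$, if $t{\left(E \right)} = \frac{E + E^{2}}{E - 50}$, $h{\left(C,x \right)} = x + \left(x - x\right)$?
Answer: $- \frac{39852}{189043} \approx -0.21081$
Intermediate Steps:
$h{\left(C,x \right)} = x$ ($h{\left(C,x \right)} = x + 0 = x$)
$t{\left(E \right)} = \frac{E + E^{2}}{-50 + E}$
$\frac{-995 + h{\left(-30,23 \right)}}{t{\left(9 \right)} + 4613} = \frac{-995 + 23}{\frac{9 \left(1 + 9\right)}{-50 + 9} + 4613} = - \frac{972}{9 \frac{1}{-41} \cdot 10 + 4613} = - \frac{972}{9 \left(- \frac{1}{41}\right) 10 + 4613} = - \frac{972}{- \frac{90}{41} + 4613} = - \frac{972}{\frac{189043}{41}} = \left(-972\right) \frac{41}{189043} = - \frac{39852}{189043}$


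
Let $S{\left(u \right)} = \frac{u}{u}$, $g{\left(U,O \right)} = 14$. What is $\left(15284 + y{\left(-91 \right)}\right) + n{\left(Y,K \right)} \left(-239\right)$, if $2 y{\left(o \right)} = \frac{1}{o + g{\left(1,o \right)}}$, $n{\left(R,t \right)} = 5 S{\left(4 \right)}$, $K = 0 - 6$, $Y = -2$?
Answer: $\frac{2169705}{154} \approx 14089.0$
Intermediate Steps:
$S{\left(u \right)} = 1$
$K = -6$ ($K = 0 - 6 = -6$)
$n{\left(R,t \right)} = 5$ ($n{\left(R,t \right)} = 5 \cdot 1 = 5$)
$y{\left(o \right)} = \frac{1}{2 \left(14 + o\right)}$ ($y{\left(o \right)} = \frac{1}{2 \left(o + 14\right)} = \frac{1}{2 \left(14 + o\right)}$)
$\left(15284 + y{\left(-91 \right)}\right) + n{\left(Y,K \right)} \left(-239\right) = \left(15284 + \frac{1}{2 \left(14 - 91\right)}\right) + 5 \left(-239\right) = \left(15284 + \frac{1}{2 \left(-77\right)}\right) - 1195 = \left(15284 + \frac{1}{2} \left(- \frac{1}{77}\right)\right) - 1195 = \left(15284 - \frac{1}{154}\right) - 1195 = \frac{2353735}{154} - 1195 = \frac{2169705}{154}$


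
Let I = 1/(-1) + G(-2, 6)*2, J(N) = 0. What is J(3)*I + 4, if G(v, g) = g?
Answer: 4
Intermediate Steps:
I = 11 (I = 1/(-1) + 6*2 = -1 + 12 = 11)
J(3)*I + 4 = 0*11 + 4 = 0 + 4 = 4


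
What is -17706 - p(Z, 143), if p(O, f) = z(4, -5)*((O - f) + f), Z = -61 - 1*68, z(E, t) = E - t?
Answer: -16545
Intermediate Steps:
Z = -129 (Z = -61 - 68 = -129)
p(O, f) = 9*O (p(O, f) = (4 - 1*(-5))*((O - f) + f) = (4 + 5)*O = 9*O)
-17706 - p(Z, 143) = -17706 - 9*(-129) = -17706 - 1*(-1161) = -17706 + 1161 = -16545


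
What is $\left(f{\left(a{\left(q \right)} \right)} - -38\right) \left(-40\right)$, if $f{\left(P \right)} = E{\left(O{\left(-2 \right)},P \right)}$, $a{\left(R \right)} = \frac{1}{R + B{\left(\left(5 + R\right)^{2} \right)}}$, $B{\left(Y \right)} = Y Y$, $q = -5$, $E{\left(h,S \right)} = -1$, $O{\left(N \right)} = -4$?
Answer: $-1480$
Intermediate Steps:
$B{\left(Y \right)} = Y^{2}$
$a{\left(R \right)} = \frac{1}{R + \left(5 + R\right)^{4}}$ ($a{\left(R \right)} = \frac{1}{R + \left(\left(5 + R\right)^{2}\right)^{2}} = \frac{1}{R + \left(5 + R\right)^{4}}$)
$f{\left(P \right)} = -1$
$\left(f{\left(a{\left(q \right)} \right)} - -38\right) \left(-40\right) = \left(-1 - -38\right) \left(-40\right) = \left(-1 + 38\right) \left(-40\right) = 37 \left(-40\right) = -1480$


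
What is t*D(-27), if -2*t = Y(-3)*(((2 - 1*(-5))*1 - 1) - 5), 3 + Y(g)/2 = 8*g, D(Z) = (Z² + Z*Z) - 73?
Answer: 37395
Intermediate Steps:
D(Z) = -73 + 2*Z² (D(Z) = (Z² + Z²) - 73 = 2*Z² - 73 = -73 + 2*Z²)
Y(g) = -6 + 16*g (Y(g) = -6 + 2*(8*g) = -6 + 16*g)
t = 27 (t = -(-6 + 16*(-3))*(((2 - 1*(-5))*1 - 1) - 5)/2 = -(-6 - 48)*(((2 + 5)*1 - 1) - 5)/2 = -(-27)*((7*1 - 1) - 5) = -(-27)*((7 - 1) - 5) = -(-27)*(6 - 5) = -(-27) = -½*(-54) = 27)
t*D(-27) = 27*(-73 + 2*(-27)²) = 27*(-73 + 2*729) = 27*(-73 + 1458) = 27*1385 = 37395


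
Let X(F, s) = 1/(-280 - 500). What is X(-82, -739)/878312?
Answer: -1/685083360 ≈ -1.4597e-9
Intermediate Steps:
X(F, s) = -1/780 (X(F, s) = 1/(-780) = -1/780)
X(-82, -739)/878312 = -1/780/878312 = -1/780*1/878312 = -1/685083360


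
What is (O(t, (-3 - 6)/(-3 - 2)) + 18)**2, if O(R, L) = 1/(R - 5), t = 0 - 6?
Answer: 38809/121 ≈ 320.74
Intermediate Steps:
t = -6
O(R, L) = 1/(-5 + R)
(O(t, (-3 - 6)/(-3 - 2)) + 18)**2 = (1/(-5 - 6) + 18)**2 = (1/(-11) + 18)**2 = (-1/11 + 18)**2 = (197/11)**2 = 38809/121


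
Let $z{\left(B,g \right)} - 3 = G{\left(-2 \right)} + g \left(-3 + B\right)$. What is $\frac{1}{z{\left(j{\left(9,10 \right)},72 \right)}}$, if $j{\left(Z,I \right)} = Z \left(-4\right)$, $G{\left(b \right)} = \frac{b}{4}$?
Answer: $- \frac{2}{5611} \approx -0.00035644$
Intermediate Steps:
$G{\left(b \right)} = \frac{b}{4}$ ($G{\left(b \right)} = b \frac{1}{4} = \frac{b}{4}$)
$j{\left(Z,I \right)} = - 4 Z$
$z{\left(B,g \right)} = \frac{5}{2} + g \left(-3 + B\right)$ ($z{\left(B,g \right)} = 3 + \left(\frac{1}{4} \left(-2\right) + g \left(-3 + B\right)\right) = 3 + \left(- \frac{1}{2} + g \left(-3 + B\right)\right) = \frac{5}{2} + g \left(-3 + B\right)$)
$\frac{1}{z{\left(j{\left(9,10 \right)},72 \right)}} = \frac{1}{\frac{5}{2} - 216 + \left(-4\right) 9 \cdot 72} = \frac{1}{\frac{5}{2} - 216 - 2592} = \frac{1}{- \frac{5611}{2}} = - \frac{2}{5611}$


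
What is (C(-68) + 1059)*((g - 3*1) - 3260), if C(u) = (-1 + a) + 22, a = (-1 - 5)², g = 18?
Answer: -3621420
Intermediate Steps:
a = 36 (a = (-6)² = 36)
C(u) = 57 (C(u) = (-1 + 36) + 22 = 35 + 22 = 57)
(C(-68) + 1059)*((g - 3*1) - 3260) = (57 + 1059)*((18 - 3*1) - 3260) = 1116*((18 - 3) - 3260) = 1116*(15 - 3260) = 1116*(-3245) = -3621420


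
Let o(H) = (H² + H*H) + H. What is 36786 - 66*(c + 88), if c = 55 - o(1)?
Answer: 27546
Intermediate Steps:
o(H) = H + 2*H² (o(H) = (H² + H²) + H = 2*H² + H = H + 2*H²)
c = 52 (c = 55 - (1 + 2*1) = 55 - (1 + 2) = 55 - 3 = 52)
36786 - 66*(c + 88) = 36786 - 66*(52 + 88) = 36786 - 66*140 = 36786 - 1*9240 = 36786 - 9240 = 27546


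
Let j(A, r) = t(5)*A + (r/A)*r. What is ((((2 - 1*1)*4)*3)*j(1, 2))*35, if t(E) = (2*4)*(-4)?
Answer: -11760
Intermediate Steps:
t(E) = -32 (t(E) = 8*(-4) = -32)
j(A, r) = -32*A + r**2/A (j(A, r) = -32*A + (r/A)*r = -32*A + r**2/A)
((((2 - 1*1)*4)*3)*j(1, 2))*35 = ((((2 - 1*1)*4)*3)*(-32*1 + 2**2/1))*35 = ((((2 - 1)*4)*3)*(-32 + 1*4))*35 = (((1*4)*3)*(-32 + 4))*35 = ((4*3)*(-28))*35 = (12*(-28))*35 = -336*35 = -11760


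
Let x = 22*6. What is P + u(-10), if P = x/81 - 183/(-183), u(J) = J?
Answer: -199/27 ≈ -7.3704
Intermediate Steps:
x = 132
P = 71/27 (P = 132/81 - 183/(-183) = 132*(1/81) - 183*(-1/183) = 44/27 + 1 = 71/27 ≈ 2.6296)
P + u(-10) = 71/27 - 10 = -199/27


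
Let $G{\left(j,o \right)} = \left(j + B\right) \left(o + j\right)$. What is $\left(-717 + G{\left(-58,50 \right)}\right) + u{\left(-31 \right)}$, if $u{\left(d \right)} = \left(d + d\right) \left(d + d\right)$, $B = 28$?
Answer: $3367$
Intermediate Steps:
$u{\left(d \right)} = 4 d^{2}$ ($u{\left(d \right)} = 2 d 2 d = 4 d^{2}$)
$G{\left(j,o \right)} = \left(28 + j\right) \left(j + o\right)$ ($G{\left(j,o \right)} = \left(j + 28\right) \left(o + j\right) = \left(28 + j\right) \left(j + o\right)$)
$\left(-717 + G{\left(-58,50 \right)}\right) + u{\left(-31 \right)} = \left(-717 + \left(\left(-58\right)^{2} + 28 \left(-58\right) + 28 \cdot 50 - 2900\right)\right) + 4 \left(-31\right)^{2} = \left(-717 + \left(3364 - 1624 + 1400 - 2900\right)\right) + 4 \cdot 961 = \left(-717 + 240\right) + 3844 = -477 + 3844 = 3367$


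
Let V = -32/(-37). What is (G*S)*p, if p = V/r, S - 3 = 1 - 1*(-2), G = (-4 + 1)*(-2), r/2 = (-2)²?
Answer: 144/37 ≈ 3.8919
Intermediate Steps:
r = 8 (r = 2*(-2)² = 2*4 = 8)
V = 32/37 (V = -32*(-1/37) = 32/37 ≈ 0.86486)
G = 6 (G = -3*(-2) = 6)
S = 6 (S = 3 + (1 - 1*(-2)) = 3 + (1 + 2) = 3 + 3 = 6)
p = 4/37 (p = (32/37)/8 = (32/37)*(⅛) = 4/37 ≈ 0.10811)
(G*S)*p = (6*6)*(4/37) = 36*(4/37) = 144/37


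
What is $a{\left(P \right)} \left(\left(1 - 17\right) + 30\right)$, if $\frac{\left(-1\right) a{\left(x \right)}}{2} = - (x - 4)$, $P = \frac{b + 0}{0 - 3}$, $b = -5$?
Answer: $- \frac{196}{3} \approx -65.333$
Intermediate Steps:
$P = \frac{5}{3}$ ($P = \frac{-5 + 0}{0 - 3} = - \frac{5}{-3} = \left(-5\right) \left(- \frac{1}{3}\right) = \frac{5}{3} \approx 1.6667$)
$a{\left(x \right)} = -8 + 2 x$ ($a{\left(x \right)} = - 2 \left(- (x - 4)\right) = - 2 \left(- (-4 + x)\right) = - 2 \left(4 - x\right) = -8 + 2 x$)
$a{\left(P \right)} \left(\left(1 - 17\right) + 30\right) = \left(-8 + 2 \cdot \frac{5}{3}\right) \left(\left(1 - 17\right) + 30\right) = \left(-8 + \frac{10}{3}\right) \left(\left(1 - 17\right) + 30\right) = - \frac{14 \left(-16 + 30\right)}{3} = \left(- \frac{14}{3}\right) 14 = - \frac{196}{3}$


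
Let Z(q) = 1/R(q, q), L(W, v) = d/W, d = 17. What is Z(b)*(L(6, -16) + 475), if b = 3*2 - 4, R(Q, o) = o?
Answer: 2867/12 ≈ 238.92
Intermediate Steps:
L(W, v) = 17/W
b = 2 (b = 6 - 4 = 2)
Z(q) = 1/q
Z(b)*(L(6, -16) + 475) = (17/6 + 475)/2 = (1/2)*(2867/6) = 2867/12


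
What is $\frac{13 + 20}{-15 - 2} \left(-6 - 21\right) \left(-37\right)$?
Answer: $- \frac{32967}{17} \approx -1939.2$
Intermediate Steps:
$\frac{13 + 20}{-15 - 2} \left(-6 - 21\right) \left(-37\right) = \frac{33}{-17} \left(-6 - 21\right) \left(-37\right) = 33 \left(- \frac{1}{17}\right) \left(-27\right) \left(-37\right) = \left(- \frac{33}{17}\right) \left(-27\right) \left(-37\right) = \frac{891}{17} \left(-37\right) = - \frac{32967}{17}$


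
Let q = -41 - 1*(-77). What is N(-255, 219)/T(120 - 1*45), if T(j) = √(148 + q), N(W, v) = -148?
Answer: -37*√46/23 ≈ -10.911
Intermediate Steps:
q = 36 (q = -41 + 77 = 36)
T(j) = 2*√46 (T(j) = √(148 + 36) = √184 = 2*√46)
N(-255, 219)/T(120 - 1*45) = -148*√46/92 = -37*√46/23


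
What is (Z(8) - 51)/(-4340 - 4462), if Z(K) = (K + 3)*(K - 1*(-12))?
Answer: -169/8802 ≈ -0.019200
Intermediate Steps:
Z(K) = (3 + K)*(12 + K) (Z(K) = (3 + K)*(K + 12) = (3 + K)*(12 + K))
(Z(8) - 51)/(-4340 - 4462) = ((36 + 8² + 15*8) - 51)/(-4340 - 4462) = ((36 + 64 + 120) - 51)/(-8802) = (220 - 51)*(-1/8802) = 169*(-1/8802) = -169/8802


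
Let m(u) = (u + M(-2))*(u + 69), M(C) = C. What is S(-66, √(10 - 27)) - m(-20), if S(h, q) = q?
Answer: 1078 + I*√17 ≈ 1078.0 + 4.1231*I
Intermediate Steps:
m(u) = (-2 + u)*(69 + u) (m(u) = (u - 2)*(u + 69) = (-2 + u)*(69 + u))
S(-66, √(10 - 27)) - m(-20) = √(10 - 27) - (-138 + (-20)² + 67*(-20)) = √(-17) - (-138 + 400 - 1340) = I*√17 - 1*(-1078) = I*√17 + 1078 = 1078 + I*√17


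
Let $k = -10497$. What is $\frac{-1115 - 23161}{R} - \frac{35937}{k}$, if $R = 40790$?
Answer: $\frac{201840843}{71362105} \approx 2.8284$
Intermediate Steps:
$\frac{-1115 - 23161}{R} - \frac{35937}{k} = \frac{-1115 - 23161}{40790} - \frac{35937}{-10497} = \left(-1115 - 23161\right) \frac{1}{40790} - - \frac{11979}{3499} = \left(-24276\right) \frac{1}{40790} + \frac{11979}{3499} = - \frac{12138}{20395} + \frac{11979}{3499} = \frac{201840843}{71362105}$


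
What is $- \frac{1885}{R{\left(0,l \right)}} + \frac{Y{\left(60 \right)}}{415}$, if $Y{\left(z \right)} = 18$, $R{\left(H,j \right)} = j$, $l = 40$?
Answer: $- \frac{156311}{3320} \approx -47.082$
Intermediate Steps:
$- \frac{1885}{R{\left(0,l \right)}} + \frac{Y{\left(60 \right)}}{415} = - \frac{1885}{40} + \frac{18}{415} = \left(-1885\right) \frac{1}{40} + 18 \cdot \frac{1}{415} = - \frac{377}{8} + \frac{18}{415} = - \frac{156311}{3320}$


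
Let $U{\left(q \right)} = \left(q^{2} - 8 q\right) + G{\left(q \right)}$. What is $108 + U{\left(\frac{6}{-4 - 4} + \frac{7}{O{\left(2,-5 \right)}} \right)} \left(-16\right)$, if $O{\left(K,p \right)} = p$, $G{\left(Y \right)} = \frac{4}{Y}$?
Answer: $- \frac{227247}{1075} \approx -211.39$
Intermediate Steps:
$U{\left(q \right)} = q^{2} - 8 q + \frac{4}{q}$ ($U{\left(q \right)} = \left(q^{2} - 8 q\right) + \frac{4}{q} = q^{2} - 8 q + \frac{4}{q}$)
$108 + U{\left(\frac{6}{-4 - 4} + \frac{7}{O{\left(2,-5 \right)}} \right)} \left(-16\right) = 108 + \frac{4 + \left(\frac{6}{-4 - 4} + \frac{7}{-5}\right)^{2} \left(-8 + \left(\frac{6}{-4 - 4} + \frac{7}{-5}\right)\right)}{\frac{6}{-4 - 4} + \frac{7}{-5}} \left(-16\right) = 108 + \frac{4 + \left(\frac{6}{-4 - 4} + 7 \left(- \frac{1}{5}\right)\right)^{2} \left(-8 + \left(\frac{6}{-4 - 4} + 7 \left(- \frac{1}{5}\right)\right)\right)}{\frac{6}{-4 - 4} + 7 \left(- \frac{1}{5}\right)} \left(-16\right) = 108 + \frac{4 + \left(\frac{6}{-8} - \frac{7}{5}\right)^{2} \left(-8 - \left(\frac{7}{5} - \frac{6}{-8}\right)\right)}{\frac{6}{-8} - \frac{7}{5}} \left(-16\right) = 108 + \frac{4 + \left(6 \left(- \frac{1}{8}\right) - \frac{7}{5}\right)^{2} \left(-8 + \left(6 \left(- \frac{1}{8}\right) - \frac{7}{5}\right)\right)}{6 \left(- \frac{1}{8}\right) - \frac{7}{5}} \left(-16\right) = 108 + \frac{4 + \left(- \frac{3}{4} - \frac{7}{5}\right)^{2} \left(-8 - \frac{43}{20}\right)}{- \frac{3}{4} - \frac{7}{5}} \left(-16\right) = 108 + \frac{4 + \left(- \frac{43}{20}\right)^{2} \left(-8 - \frac{43}{20}\right)}{- \frac{43}{20}} \left(-16\right) = 108 + - \frac{20 \left(4 + \frac{1849}{400} \left(- \frac{203}{20}\right)\right)}{43} \left(-16\right) = 108 + - \frac{20 \left(4 - \frac{375347}{8000}\right)}{43} \left(-16\right) = 108 + \left(- \frac{20}{43}\right) \left(- \frac{343347}{8000}\right) \left(-16\right) = 108 + \frac{343347}{17200} \left(-16\right) = 108 - \frac{343347}{1075} = - \frac{227247}{1075}$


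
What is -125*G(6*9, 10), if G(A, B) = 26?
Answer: -3250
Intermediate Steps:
-125*G(6*9, 10) = -125*26 = -3250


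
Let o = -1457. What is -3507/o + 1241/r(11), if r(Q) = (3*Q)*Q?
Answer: 3081178/528891 ≈ 5.8257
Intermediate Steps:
r(Q) = 3*Q²
-3507/o + 1241/r(11) = -3507/(-1457) + 1241/((3*11²)) = -3507*(-1/1457) + 1241/((3*121)) = 3507/1457 + 1241/363 = 3081178/528891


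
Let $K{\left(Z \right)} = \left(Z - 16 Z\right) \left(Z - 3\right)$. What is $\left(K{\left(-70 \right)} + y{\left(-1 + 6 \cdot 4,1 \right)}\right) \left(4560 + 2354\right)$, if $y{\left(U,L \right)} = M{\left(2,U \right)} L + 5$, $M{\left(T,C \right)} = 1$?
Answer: $-529916616$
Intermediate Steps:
$K{\left(Z \right)} = - 15 Z \left(-3 + Z\right)$
$y{\left(U,L \right)} = 5 + L$ ($y{\left(U,L \right)} = 1 L + 5 = L + 5 = 5 + L$)
$\left(K{\left(-70 \right)} + y{\left(-1 + 6 \cdot 4,1 \right)}\right) \left(4560 + 2354\right) = \left(15 \left(-70\right) \left(3 - -70\right) + \left(5 + 1\right)\right) \left(4560 + 2354\right) = \left(15 \left(-70\right) \left(3 + 70\right) + 6\right) 6914 = \left(15 \left(-70\right) 73 + 6\right) 6914 = \left(-76650 + 6\right) 6914 = \left(-76644\right) 6914 = -529916616$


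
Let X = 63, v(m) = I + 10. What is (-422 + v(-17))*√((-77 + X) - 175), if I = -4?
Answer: -1248*I*√21 ≈ -5719.1*I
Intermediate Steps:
v(m) = 6 (v(m) = -4 + 10 = 6)
(-422 + v(-17))*√((-77 + X) - 175) = (-422 + 6)*√((-77 + 63) - 175) = -416*√(-14 - 175) = -1248*I*√21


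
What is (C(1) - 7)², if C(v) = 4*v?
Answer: 9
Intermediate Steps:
(C(1) - 7)² = (4*1 - 7)² = (4 - 7)² = (-3)² = 9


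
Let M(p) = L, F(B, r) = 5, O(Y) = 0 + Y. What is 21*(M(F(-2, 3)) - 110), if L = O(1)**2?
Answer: -2289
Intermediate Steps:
O(Y) = Y
L = 1 (L = 1**2 = 1)
M(p) = 1
21*(M(F(-2, 3)) - 110) = 21*(1 - 110) = 21*(-109) = -2289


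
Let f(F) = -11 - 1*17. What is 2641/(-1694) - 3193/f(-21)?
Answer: 381071/3388 ≈ 112.48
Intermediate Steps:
f(F) = -28 (f(F) = -11 - 17 = -28)
2641/(-1694) - 3193/f(-21) = 2641/(-1694) - 3193/(-28) = 2641*(-1/1694) - 3193*(-1/28) = -2641/1694 + 3193/28 = 381071/3388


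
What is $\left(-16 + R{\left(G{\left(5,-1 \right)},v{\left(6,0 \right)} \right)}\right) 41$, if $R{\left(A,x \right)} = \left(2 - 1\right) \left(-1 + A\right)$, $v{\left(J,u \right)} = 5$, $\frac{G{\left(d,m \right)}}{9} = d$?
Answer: $1148$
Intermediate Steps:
$G{\left(d,m \right)} = 9 d$
$R{\left(A,x \right)} = -1 + A$ ($R{\left(A,x \right)} = 1 \left(-1 + A\right) = -1 + A$)
$\left(-16 + R{\left(G{\left(5,-1 \right)},v{\left(6,0 \right)} \right)}\right) 41 = \left(-16 + \left(-1 + 9 \cdot 5\right)\right) 41 = \left(-16 + \left(-1 + 45\right)\right) 41 = \left(-16 + 44\right) 41 = 28 \cdot 41 = 1148$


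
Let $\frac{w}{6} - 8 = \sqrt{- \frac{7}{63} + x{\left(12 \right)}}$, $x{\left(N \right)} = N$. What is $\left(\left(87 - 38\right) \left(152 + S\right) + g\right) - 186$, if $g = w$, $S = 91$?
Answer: $11769 + 2 \sqrt{107} \approx 11790.0$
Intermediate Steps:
$w = 48 + 2 \sqrt{107}$ ($w = 48 + 6 \sqrt{- \frac{7}{63} + 12} = 48 + 6 \sqrt{\left(-7\right) \frac{1}{63} + 12} = 48 + 6 \sqrt{- \frac{1}{9} + 12} = 48 + 6 \sqrt{\frac{107}{9}} = 48 + 6 \frac{\sqrt{107}}{3} = 48 + 2 \sqrt{107} \approx 68.688$)
$g = 48 + 2 \sqrt{107} \approx 68.688$
$\left(\left(87 - 38\right) \left(152 + S\right) + g\right) - 186 = \left(\left(87 - 38\right) \left(152 + 91\right) + \left(48 + 2 \sqrt{107}\right)\right) - 186 = \left(49 \cdot 243 + \left(48 + 2 \sqrt{107}\right)\right) - 186 = \left(11907 + \left(48 + 2 \sqrt{107}\right)\right) - 186 = \left(11955 + 2 \sqrt{107}\right) - 186 = 11769 + 2 \sqrt{107}$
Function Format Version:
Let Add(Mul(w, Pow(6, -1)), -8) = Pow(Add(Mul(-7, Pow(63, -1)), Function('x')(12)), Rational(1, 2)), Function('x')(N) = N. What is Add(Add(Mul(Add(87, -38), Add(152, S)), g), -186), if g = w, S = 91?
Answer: Add(11769, Mul(2, Pow(107, Rational(1, 2)))) ≈ 11790.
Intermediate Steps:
w = Add(48, Mul(2, Pow(107, Rational(1, 2)))) (w = Add(48, Mul(6, Pow(Add(Mul(-7, Pow(63, -1)), 12), Rational(1, 2)))) = Add(48, Mul(6, Pow(Add(Mul(-7, Rational(1, 63)), 12), Rational(1, 2)))) = Add(48, Mul(6, Pow(Add(Rational(-1, 9), 12), Rational(1, 2)))) = Add(48, Mul(6, Pow(Rational(107, 9), Rational(1, 2)))) = Add(48, Mul(6, Mul(Rational(1, 3), Pow(107, Rational(1, 2))))) = Add(48, Mul(2, Pow(107, Rational(1, 2)))) ≈ 68.688)
g = Add(48, Mul(2, Pow(107, Rational(1, 2)))) ≈ 68.688
Add(Add(Mul(Add(87, -38), Add(152, S)), g), -186) = Add(Add(Mul(Add(87, -38), Add(152, 91)), Add(48, Mul(2, Pow(107, Rational(1, 2))))), -186) = Add(Add(Mul(49, 243), Add(48, Mul(2, Pow(107, Rational(1, 2))))), -186) = Add(Add(11907, Add(48, Mul(2, Pow(107, Rational(1, 2))))), -186) = Add(Add(11955, Mul(2, Pow(107, Rational(1, 2)))), -186) = Add(11769, Mul(2, Pow(107, Rational(1, 2))))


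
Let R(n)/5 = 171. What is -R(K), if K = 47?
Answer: -855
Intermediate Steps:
R(n) = 855 (R(n) = 5*171 = 855)
-R(K) = -1*855 = -855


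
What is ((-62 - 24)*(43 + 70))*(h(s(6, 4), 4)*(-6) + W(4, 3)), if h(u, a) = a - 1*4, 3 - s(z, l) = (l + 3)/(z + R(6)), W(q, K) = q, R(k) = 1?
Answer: -38872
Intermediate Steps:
s(z, l) = 3 - (3 + l)/(1 + z) (s(z, l) = 3 - (l + 3)/(z + 1) = 3 - (3 + l)/(1 + z))
h(u, a) = -4 + a (h(u, a) = a - 4 = -4 + a)
((-62 - 24)*(43 + 70))*(h(s(6, 4), 4)*(-6) + W(4, 3)) = ((-62 - 24)*(43 + 70))*((-4 + 4)*(-6) + 4) = (-86*113)*(0*(-6) + 4) = -9718*(0 + 4) = -9718*4 = -38872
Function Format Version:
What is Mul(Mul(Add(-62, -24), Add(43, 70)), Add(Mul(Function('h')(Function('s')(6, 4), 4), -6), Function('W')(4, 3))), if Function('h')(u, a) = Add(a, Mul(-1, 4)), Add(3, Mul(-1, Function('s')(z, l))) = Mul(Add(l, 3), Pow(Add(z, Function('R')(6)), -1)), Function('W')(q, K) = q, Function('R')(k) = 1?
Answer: -38872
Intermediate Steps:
Function('s')(z, l) = Add(3, Mul(-1, Pow(Add(1, z), -1), Add(3, l))) (Function('s')(z, l) = Add(3, Mul(-1, Mul(Add(l, 3), Pow(Add(z, 1), -1)))) = Add(3, Mul(-1, Mul(Add(3, l), Pow(Add(1, z), -1)))) = Add(3, Mul(-1, Mul(Pow(Add(1, z), -1), Add(3, l)))) = Add(3, Mul(-1, Pow(Add(1, z), -1), Add(3, l))))
Function('h')(u, a) = Add(-4, a) (Function('h')(u, a) = Add(a, -4) = Add(-4, a))
Mul(Mul(Add(-62, -24), Add(43, 70)), Add(Mul(Function('h')(Function('s')(6, 4), 4), -6), Function('W')(4, 3))) = Mul(Mul(Add(-62, -24), Add(43, 70)), Add(Mul(Add(-4, 4), -6), 4)) = Mul(Mul(-86, 113), Add(Mul(0, -6), 4)) = Mul(-9718, Add(0, 4)) = Mul(-9718, 4) = -38872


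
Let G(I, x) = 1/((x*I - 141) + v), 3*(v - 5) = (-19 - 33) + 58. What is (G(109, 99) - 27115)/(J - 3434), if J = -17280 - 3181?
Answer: 96321518/84883005 ≈ 1.1348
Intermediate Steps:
J = -20461
v = 7 (v = 5 + ((-19 - 33) + 58)/3 = 5 + (-52 + 58)/3 = 5 + (1/3)*6 = 5 + 2 = 7)
G(I, x) = 1/(-134 + I*x) (G(I, x) = 1/((x*I - 141) + 7) = 1/((I*x - 141) + 7) = 1/((-141 + I*x) + 7) = 1/(-134 + I*x))
(G(109, 99) - 27115)/(J - 3434) = (1/(-134 + 109*99) - 27115)/(-20461 - 3434) = (1/(-134 + 10791) - 27115)/(-23895) = (1/10657 - 27115)*(-1/23895) = -288964554/10657*(-1/23895) = 96321518/84883005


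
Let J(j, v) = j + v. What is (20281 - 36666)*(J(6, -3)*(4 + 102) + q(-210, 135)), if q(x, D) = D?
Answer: -7422405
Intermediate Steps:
(20281 - 36666)*(J(6, -3)*(4 + 102) + q(-210, 135)) = (20281 - 36666)*((6 - 3)*(4 + 102) + 135) = -16385*(3*106 + 135) = -16385*(318 + 135) = -16385*453 = -7422405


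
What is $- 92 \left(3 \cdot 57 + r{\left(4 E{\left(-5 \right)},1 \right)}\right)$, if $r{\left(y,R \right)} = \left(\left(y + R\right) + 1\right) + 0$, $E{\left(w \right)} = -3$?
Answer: $-14812$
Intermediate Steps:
$r{\left(y,R \right)} = 1 + R + y$ ($r{\left(y,R \right)} = \left(\left(R + y\right) + 1\right) + 0 = \left(1 + R + y\right) + 0 = 1 + R + y$)
$- 92 \left(3 \cdot 57 + r{\left(4 E{\left(-5 \right)},1 \right)}\right) = - 92 \left(3 \cdot 57 + \left(1 + 1 + 4 \left(-3\right)\right)\right) = - 92 \left(171 + \left(1 + 1 - 12\right)\right) = - 92 \left(171 - 10\right) = \left(-92\right) 161 = -14812$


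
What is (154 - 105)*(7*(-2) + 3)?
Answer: -539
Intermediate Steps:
(154 - 105)*(7*(-2) + 3) = 49*(-14 + 3) = 49*(-11) = -539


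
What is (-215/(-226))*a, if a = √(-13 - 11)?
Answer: 215*I*√6/113 ≈ 4.6605*I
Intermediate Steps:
a = 2*I*√6 (a = √(-24) = 2*I*√6 ≈ 4.899*I)
(-215/(-226))*a = (-215/(-226))*(2*I*√6) = (-215*(-1/226))*(2*I*√6) = 215*(2*I*√6)/226 = 215*I*√6/113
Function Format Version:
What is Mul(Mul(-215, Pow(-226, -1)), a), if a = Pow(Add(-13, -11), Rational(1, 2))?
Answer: Mul(Rational(215, 113), I, Pow(6, Rational(1, 2))) ≈ Mul(4.6605, I)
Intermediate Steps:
a = Mul(2, I, Pow(6, Rational(1, 2))) (a = Pow(-24, Rational(1, 2)) = Mul(2, I, Pow(6, Rational(1, 2))) ≈ Mul(4.8990, I))
Mul(Mul(-215, Pow(-226, -1)), a) = Mul(Mul(-215, Pow(-226, -1)), Mul(2, I, Pow(6, Rational(1, 2)))) = Mul(Mul(-215, Rational(-1, 226)), Mul(2, I, Pow(6, Rational(1, 2)))) = Mul(Rational(215, 226), Mul(2, I, Pow(6, Rational(1, 2)))) = Mul(Rational(215, 113), I, Pow(6, Rational(1, 2)))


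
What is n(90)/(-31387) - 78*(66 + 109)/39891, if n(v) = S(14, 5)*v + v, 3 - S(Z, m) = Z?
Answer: -130843550/417352939 ≈ -0.31351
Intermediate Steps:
S(Z, m) = 3 - Z
n(v) = -10*v (n(v) = (3 - 1*14)*v + v = (3 - 14)*v + v = -11*v + v = -10*v)
n(90)/(-31387) - 78*(66 + 109)/39891 = -10*90/(-31387) - 78*(66 + 109)/39891 = -900*(-1/31387) - 78*175*(1/39891) = 900/31387 - 1*13650*(1/39891) = 900/31387 - 13650*1/39891 = 900/31387 - 4550/13297 = -130843550/417352939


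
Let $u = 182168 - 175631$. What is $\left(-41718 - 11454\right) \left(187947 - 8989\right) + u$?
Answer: $-9515548239$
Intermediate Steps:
$u = 6537$ ($u = 182168 - 175631 = 6537$)
$\left(-41718 - 11454\right) \left(187947 - 8989\right) + u = \left(-41718 - 11454\right) \left(187947 - 8989\right) + 6537 = \left(-53172\right) 178958 + 6537 = -9515554776 + 6537 = -9515548239$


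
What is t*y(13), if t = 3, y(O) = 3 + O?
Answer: 48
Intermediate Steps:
t*y(13) = 3*(3 + 13) = 3*16 = 48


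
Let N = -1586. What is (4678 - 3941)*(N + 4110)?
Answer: 1860188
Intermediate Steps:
(4678 - 3941)*(N + 4110) = (4678 - 3941)*(-1586 + 4110) = 737*2524 = 1860188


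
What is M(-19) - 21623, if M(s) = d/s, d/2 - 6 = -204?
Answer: -410441/19 ≈ -21602.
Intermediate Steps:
d = -396 (d = 12 + 2*(-204) = 12 - 408 = -396)
M(s) = -396/s
M(-19) - 21623 = -396/(-19) - 21623 = -396*(-1/19) - 21623 = 396/19 - 21623 = -410441/19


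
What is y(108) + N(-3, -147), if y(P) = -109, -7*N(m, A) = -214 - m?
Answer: -552/7 ≈ -78.857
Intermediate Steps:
N(m, A) = 214/7 + m/7 (N(m, A) = -(-214 - m)/7 = 214/7 + m/7)
y(108) + N(-3, -147) = -109 + (214/7 + (1/7)*(-3)) = -109 + (214/7 - 3/7) = -109 + 211/7 = -552/7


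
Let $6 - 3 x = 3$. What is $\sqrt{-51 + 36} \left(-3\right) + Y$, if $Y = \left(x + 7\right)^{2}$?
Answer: $64 - 3 i \sqrt{15} \approx 64.0 - 11.619 i$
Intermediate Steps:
$x = 1$ ($x = 2 - 1 = 1$)
$Y = 64$ ($Y = \left(1 + 7\right)^{2} = 8^{2} = 64$)
$\sqrt{-51 + 36} \left(-3\right) + Y = \sqrt{-51 + 36} \left(-3\right) + 64 = \sqrt{-15} \left(-3\right) + 64 = i \sqrt{15} \left(-3\right) + 64 = - 3 i \sqrt{15} + 64 = 64 - 3 i \sqrt{15}$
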